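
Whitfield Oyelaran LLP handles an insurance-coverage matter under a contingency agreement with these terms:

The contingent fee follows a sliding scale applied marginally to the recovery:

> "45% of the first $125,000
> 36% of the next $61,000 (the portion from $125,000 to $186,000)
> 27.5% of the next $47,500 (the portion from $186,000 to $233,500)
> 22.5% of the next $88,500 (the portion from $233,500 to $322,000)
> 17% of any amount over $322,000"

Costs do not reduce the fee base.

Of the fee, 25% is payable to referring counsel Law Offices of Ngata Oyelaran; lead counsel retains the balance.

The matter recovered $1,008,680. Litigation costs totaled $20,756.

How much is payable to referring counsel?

$56,980.15

Fee base is the gross recovery, $1,008,680; costs are reimbursed separately.
First $125,000 at 45% = $56,250.00
Next $61,000 at 36% = $21,960.00
Next $47,500 at 27.5% = $13,062.50
Next $88,500 at 22.5% = $19,912.50
Remaining $686,680 at 17% = $116,735.60
Fee: $56,250.00 + $21,960.00 + $13,062.50 + $19,912.50 + $116,735.60 = $227,920.60
Referral share: 25% of $227,920.60 = $56,980.15; lead counsel retains $227,920.60 − $56,980.15 = $170,940.45.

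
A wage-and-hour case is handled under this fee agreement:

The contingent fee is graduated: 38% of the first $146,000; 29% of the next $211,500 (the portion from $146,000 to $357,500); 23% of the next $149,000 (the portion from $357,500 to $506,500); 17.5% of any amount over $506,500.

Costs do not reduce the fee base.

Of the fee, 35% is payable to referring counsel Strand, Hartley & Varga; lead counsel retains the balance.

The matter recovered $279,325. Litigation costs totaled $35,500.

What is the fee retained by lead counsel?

Fee base is the gross recovery, $279,325; costs are reimbursed separately.
First $146,000 at 38% = $55,480.00
Remaining $133,325 at 29% = $38,664.25
Fee: $55,480.00 + $38,664.25 = $94,144.25
Referral share: 35% of $94,144.25 = $32,950.49; lead counsel retains $94,144.25 − $32,950.49 = $61,193.76.

$61,193.76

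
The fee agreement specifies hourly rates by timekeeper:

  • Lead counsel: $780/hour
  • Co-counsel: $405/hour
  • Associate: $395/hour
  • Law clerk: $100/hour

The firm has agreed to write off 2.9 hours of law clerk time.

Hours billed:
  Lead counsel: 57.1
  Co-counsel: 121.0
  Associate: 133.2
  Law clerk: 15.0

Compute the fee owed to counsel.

$147,367.00

Lead counsel: 57.1 × $780 = $44,538.00
Co-counsel: 121.0 × $405 = $49,005.00
Associate: 133.2 × $395 = $52,614.00
Law clerk: 15.0 × $100 = $1,500.00
Subtotal: $147,657.00
Write-off: 2.9 × $100 = $290.00
Total: $147,657.00 − $290.00 = $147,367.00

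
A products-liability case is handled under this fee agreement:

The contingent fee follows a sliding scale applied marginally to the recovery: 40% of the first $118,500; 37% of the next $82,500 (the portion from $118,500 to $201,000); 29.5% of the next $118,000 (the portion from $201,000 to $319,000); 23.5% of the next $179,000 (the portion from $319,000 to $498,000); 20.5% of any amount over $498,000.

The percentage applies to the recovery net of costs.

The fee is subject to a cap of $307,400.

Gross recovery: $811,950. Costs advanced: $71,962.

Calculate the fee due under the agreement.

$204,407.54

Fee base (net of costs): $811,950 − $71,962 = $739,988
First $118,500 at 40% = $47,400.00
Next $82,500 at 37% = $30,525.00
Next $118,000 at 29.5% = $34,810.00
Next $179,000 at 23.5% = $42,065.00
Remaining $241,988 at 20.5% = $49,607.54
Fee: $47,400.00 + $30,525.00 + $34,810.00 + $42,065.00 + $49,607.54 = $204,407.54
$204,407.54 is under the $307,400 cap.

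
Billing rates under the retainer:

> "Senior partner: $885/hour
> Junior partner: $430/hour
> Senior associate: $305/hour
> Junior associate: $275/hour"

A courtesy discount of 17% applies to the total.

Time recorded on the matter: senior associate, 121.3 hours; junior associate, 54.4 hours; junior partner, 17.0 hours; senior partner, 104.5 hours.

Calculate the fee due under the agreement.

Senior partner: 104.5 × $885 = $92,482.50
Junior partner: 17.0 × $430 = $7,310.00
Senior associate: 121.3 × $305 = $36,996.50
Junior associate: 54.4 × $275 = $14,960.00
Subtotal: $151,749.00
Less 17% discount: −$25,797.33
Total: $151,749.00 − $25,797.33 = $125,951.67

$125,951.67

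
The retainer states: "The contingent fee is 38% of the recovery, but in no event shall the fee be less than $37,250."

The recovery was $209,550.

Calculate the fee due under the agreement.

38% of $209,550 = $79,629.00
That exceeds the $37,250 minimum.

$79,629.00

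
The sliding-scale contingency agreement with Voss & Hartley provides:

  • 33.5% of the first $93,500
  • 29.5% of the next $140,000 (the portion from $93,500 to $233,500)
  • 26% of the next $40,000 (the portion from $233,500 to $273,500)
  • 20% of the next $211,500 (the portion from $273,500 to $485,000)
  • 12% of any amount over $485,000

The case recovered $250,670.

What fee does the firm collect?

First $93,500 at 33.5% = $31,322.50
Next $140,000 at 29.5% = $41,300.00
Remaining $17,170 at 26% = $4,464.20
Fee: $31,322.50 + $41,300.00 + $4,464.20 = $77,086.70

$77,086.70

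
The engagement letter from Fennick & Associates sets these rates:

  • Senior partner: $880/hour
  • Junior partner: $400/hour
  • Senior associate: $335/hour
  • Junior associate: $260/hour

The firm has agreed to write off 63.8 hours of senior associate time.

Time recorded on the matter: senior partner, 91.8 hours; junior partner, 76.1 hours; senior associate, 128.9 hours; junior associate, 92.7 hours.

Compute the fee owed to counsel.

$157,134.50

Senior partner: 91.8 × $880 = $80,784.00
Junior partner: 76.1 × $400 = $30,440.00
Senior associate: 128.9 × $335 = $43,181.50
Junior associate: 92.7 × $260 = $24,102.00
Subtotal: $178,507.50
Write-off: 63.8 × $335 = $21,373.00
Total: $178,507.50 − $21,373.00 = $157,134.50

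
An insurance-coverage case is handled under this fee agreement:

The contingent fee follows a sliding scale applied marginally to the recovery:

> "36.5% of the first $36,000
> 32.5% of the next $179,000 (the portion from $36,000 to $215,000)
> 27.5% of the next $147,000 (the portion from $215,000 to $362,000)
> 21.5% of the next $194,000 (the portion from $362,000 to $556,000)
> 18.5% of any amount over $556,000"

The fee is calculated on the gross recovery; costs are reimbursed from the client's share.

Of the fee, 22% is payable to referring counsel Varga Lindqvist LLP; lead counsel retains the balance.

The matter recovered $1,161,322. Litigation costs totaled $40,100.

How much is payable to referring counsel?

$58,395.61

Fee base is the gross recovery, $1,161,322; costs are reimbursed separately.
First $36,000 at 36.5% = $13,140.00
Next $179,000 at 32.5% = $58,175.00
Next $147,000 at 27.5% = $40,425.00
Next $194,000 at 21.5% = $41,710.00
Remaining $605,322 at 18.5% = $111,984.57
Fee: $13,140.00 + $58,175.00 + $40,425.00 + $41,710.00 + $111,984.57 = $265,434.57
Referral share: 22% of $265,434.57 = $58,395.61; lead counsel retains $265,434.57 − $58,395.61 = $207,038.96.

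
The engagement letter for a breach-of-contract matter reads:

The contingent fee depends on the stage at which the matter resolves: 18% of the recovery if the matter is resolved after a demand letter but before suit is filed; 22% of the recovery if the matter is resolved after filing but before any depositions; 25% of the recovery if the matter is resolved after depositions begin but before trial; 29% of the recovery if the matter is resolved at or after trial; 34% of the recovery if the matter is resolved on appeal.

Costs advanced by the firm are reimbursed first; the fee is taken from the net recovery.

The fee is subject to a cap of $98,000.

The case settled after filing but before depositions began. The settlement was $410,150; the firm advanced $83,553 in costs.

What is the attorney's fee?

$71,851.34

Fee base (net of costs): $410,150 − $83,553 = $326,597
The matter settled after filing but before depositions began, so the 22% rate applies.
$326,597 × 22% = $71,851.34
$71,851.34 is under the $98,000 cap.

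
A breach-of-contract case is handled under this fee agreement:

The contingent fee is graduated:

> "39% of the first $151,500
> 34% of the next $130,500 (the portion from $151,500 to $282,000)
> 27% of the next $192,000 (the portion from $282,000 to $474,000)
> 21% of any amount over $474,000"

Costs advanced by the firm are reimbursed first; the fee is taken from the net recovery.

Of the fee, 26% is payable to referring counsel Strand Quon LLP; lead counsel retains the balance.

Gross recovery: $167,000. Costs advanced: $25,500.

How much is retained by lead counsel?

Fee base (net of costs): $167,000 − $25,500 = $141,500
First $141,500 at 39% = $55,185.00
Referral share: 26% of $55,185.00 = $14,348.10; lead counsel retains $55,185.00 − $14,348.10 = $40,836.90.

$40,836.90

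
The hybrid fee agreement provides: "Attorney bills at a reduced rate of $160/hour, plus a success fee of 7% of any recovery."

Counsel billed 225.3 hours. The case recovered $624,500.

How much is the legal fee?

Hourly: 225.3 × $160 = $36,048.00
Success fee: 7% of $624,500 = $43,715.00
Total: $36,048.00 + $43,715.00 = $79,763.00

$79,763.00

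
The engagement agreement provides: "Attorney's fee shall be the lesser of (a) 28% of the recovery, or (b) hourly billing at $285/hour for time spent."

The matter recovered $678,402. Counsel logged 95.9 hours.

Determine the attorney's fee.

(a) 28% of $678,402 = $189,952.56
(b) 95.9 × $285 = $27,331.50
The lesser is (b): $27,331.50.

$27,331.50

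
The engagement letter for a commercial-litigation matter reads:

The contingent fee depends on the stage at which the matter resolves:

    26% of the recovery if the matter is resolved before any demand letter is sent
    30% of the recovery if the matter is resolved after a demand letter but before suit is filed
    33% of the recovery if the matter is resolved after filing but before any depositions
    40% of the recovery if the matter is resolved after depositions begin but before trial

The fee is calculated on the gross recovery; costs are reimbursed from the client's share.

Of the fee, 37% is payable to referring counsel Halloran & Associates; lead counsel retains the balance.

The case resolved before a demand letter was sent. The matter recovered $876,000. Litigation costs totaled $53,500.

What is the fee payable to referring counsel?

Fee base is the gross recovery, $876,000; costs are reimbursed separately.
The matter resolved before a demand letter was sent, so the 26% rate applies.
$876,000 × 26% = $227,760.00
Referral share: 37% of $227,760.00 = $84,271.20; lead counsel retains $227,760.00 − $84,271.20 = $143,488.80.

$84,271.20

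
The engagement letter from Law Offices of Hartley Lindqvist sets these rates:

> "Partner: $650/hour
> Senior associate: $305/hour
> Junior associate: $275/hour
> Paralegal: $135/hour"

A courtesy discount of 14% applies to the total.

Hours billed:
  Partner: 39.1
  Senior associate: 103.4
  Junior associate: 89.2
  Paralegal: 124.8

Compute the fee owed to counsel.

$84,563.80

Partner: 39.1 × $650 = $25,415.00
Senior associate: 103.4 × $305 = $31,537.00
Junior associate: 89.2 × $275 = $24,530.00
Paralegal: 124.8 × $135 = $16,848.00
Subtotal: $98,330.00
Less 14% discount: −$13,766.20
Total: $98,330.00 − $13,766.20 = $84,563.80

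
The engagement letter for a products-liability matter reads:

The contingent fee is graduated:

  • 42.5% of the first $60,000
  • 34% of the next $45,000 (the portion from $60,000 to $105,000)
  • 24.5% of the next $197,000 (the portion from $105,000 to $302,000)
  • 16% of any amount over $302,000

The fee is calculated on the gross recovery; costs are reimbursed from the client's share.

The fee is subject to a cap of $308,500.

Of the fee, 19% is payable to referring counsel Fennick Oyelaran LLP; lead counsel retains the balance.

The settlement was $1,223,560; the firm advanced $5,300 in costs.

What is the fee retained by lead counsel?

$191,576.83

Fee base is the gross recovery, $1,223,560; costs are reimbursed separately.
First $60,000 at 42.5% = $25,500.00
Next $45,000 at 34% = $15,300.00
Next $197,000 at 24.5% = $48,265.00
Remaining $921,560 at 16% = $147,449.60
Fee: $25,500.00 + $15,300.00 + $48,265.00 + $147,449.60 = $236,514.60
$236,514.60 is under the $308,500 cap.
Referral share: 19% of $236,514.60 = $44,937.77; lead counsel retains $236,514.60 − $44,937.77 = $191,576.83.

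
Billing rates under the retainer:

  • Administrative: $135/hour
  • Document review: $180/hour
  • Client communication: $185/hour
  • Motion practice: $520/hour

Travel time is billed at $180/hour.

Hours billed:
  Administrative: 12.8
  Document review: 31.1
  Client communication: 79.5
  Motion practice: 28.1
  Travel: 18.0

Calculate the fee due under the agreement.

Administrative: 12.8 × $135 = $1,728.00
Document review: 31.1 × $180 = $5,598.00
Client communication: 79.5 × $185 = $14,707.50
Motion practice: 28.1 × $520 = $14,612.00
Subtotal: $1,728.00 + $5,598.00 + $14,707.50 + $14,612.00 = $36,645.50
Travel: 18.0 × $180 = $3,240.00
Total: $36,645.50 + $3,240.00 = $39,885.50

$39,885.50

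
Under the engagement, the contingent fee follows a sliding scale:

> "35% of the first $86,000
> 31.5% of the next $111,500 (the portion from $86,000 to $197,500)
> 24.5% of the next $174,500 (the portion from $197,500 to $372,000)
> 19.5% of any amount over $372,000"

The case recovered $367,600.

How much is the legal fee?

$106,897.00

First $86,000 at 35% = $30,100.00
Next $111,500 at 31.5% = $35,122.50
Remaining $170,100 at 24.5% = $41,674.50
Fee: $30,100.00 + $35,122.50 + $41,674.50 = $106,897.00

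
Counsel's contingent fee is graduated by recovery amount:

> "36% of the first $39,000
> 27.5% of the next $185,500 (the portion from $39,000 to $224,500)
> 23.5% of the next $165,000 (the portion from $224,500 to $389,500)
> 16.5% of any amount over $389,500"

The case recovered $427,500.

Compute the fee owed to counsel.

$110,097.50

First $39,000 at 36% = $14,040.00
Next $185,500 at 27.5% = $51,012.50
Next $165,000 at 23.5% = $38,775.00
Remaining $38,000 at 16.5% = $6,270.00
Fee: $14,040.00 + $51,012.50 + $38,775.00 + $6,270.00 = $110,097.50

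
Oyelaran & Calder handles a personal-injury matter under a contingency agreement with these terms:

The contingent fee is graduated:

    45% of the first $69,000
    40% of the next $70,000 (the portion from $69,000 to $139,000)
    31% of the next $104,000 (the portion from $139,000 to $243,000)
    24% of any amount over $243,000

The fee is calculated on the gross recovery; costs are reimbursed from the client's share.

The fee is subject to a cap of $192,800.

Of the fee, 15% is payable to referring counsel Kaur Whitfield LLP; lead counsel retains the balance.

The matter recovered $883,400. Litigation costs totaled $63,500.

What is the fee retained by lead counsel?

Fee base is the gross recovery, $883,400; costs are reimbursed separately.
First $69,000 at 45% = $31,050.00
Next $70,000 at 40% = $28,000.00
Next $104,000 at 31% = $32,240.00
Remaining $640,400 at 24% = $153,696.00
Fee: $31,050.00 + $28,000.00 + $32,240.00 + $153,696.00 = $244,986.00
$244,986.00 exceeds the $192,800 cap, so the fee is capped at $192,800.00.
Referral share: 15% of $192,800.00 = $28,920.00; lead counsel retains $192,800.00 − $28,920.00 = $163,880.00.

$163,880.00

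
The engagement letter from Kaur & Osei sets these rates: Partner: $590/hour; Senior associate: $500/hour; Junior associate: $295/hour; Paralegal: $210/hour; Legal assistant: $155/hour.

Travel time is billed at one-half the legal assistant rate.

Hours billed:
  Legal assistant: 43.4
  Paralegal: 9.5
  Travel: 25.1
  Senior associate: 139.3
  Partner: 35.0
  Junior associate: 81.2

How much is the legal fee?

Partner: 35.0 × $590 = $20,650.00
Senior associate: 139.3 × $500 = $69,650.00
Junior associate: 81.2 × $295 = $23,954.00
Paralegal: 9.5 × $210 = $1,995.00
Legal assistant: 43.4 × $155 = $6,727.00
Subtotal: $20,650.00 + $69,650.00 + $23,954.00 + $1,995.00 + $6,727.00 = $122,976.00
Travel: 25.1 × ($155 ÷ 2) = 25.1 × $77.50 = $1,945.25
Total: $122,976.00 + $1,945.25 = $124,921.25

$124,921.25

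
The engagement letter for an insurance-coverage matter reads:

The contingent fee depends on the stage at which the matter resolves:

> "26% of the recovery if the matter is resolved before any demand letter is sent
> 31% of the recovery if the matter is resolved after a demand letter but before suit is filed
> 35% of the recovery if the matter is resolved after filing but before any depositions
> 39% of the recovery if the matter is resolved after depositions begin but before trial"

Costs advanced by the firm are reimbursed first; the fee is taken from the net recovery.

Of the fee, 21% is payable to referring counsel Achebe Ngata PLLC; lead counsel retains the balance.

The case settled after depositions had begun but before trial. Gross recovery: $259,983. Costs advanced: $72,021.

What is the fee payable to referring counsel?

$15,394.09

Fee base (net of costs): $259,983 − $72,021 = $187,962
The matter settled after depositions had begun but before trial, so the 39% rate applies.
$187,962 × 39% = $73,305.18
Referral share: 21% of $73,305.18 = $15,394.09; lead counsel retains $73,305.18 − $15,394.09 = $57,911.09.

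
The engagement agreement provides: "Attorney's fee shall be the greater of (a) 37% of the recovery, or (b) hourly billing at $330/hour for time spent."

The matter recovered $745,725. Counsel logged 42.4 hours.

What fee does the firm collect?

(a) 37% of $745,725 = $275,918.25
(b) 42.4 × $330 = $13,992.00
The greater is (a): $275,918.25.

$275,918.25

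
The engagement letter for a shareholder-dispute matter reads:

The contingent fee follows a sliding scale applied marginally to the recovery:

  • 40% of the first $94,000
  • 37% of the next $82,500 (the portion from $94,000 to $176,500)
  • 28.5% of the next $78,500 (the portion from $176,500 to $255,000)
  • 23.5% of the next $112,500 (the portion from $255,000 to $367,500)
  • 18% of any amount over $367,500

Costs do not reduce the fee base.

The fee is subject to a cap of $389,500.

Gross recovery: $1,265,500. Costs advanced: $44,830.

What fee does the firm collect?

$278,575.00

Fee base is the gross recovery, $1,265,500; costs are reimbursed separately.
First $94,000 at 40% = $37,600.00
Next $82,500 at 37% = $30,525.00
Next $78,500 at 28.5% = $22,372.50
Next $112,500 at 23.5% = $26,437.50
Remaining $898,000 at 18% = $161,640.00
Fee: $37,600.00 + $30,525.00 + $22,372.50 + $26,437.50 + $161,640.00 = $278,575.00
$278,575.00 is under the $389,500 cap.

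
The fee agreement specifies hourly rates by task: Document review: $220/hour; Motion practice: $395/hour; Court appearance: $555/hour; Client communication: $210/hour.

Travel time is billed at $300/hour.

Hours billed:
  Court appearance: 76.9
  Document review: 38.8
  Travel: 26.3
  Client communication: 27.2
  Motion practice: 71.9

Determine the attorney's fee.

$93,218.00

Document review: 38.8 × $220 = $8,536.00
Motion practice: 71.9 × $395 = $28,400.50
Court appearance: 76.9 × $555 = $42,679.50
Client communication: 27.2 × $210 = $5,712.00
Subtotal: $8,536.00 + $28,400.50 + $42,679.50 + $5,712.00 = $85,328.00
Travel: 26.3 × $300 = $7,890.00
Total: $85,328.00 + $7,890.00 = $93,218.00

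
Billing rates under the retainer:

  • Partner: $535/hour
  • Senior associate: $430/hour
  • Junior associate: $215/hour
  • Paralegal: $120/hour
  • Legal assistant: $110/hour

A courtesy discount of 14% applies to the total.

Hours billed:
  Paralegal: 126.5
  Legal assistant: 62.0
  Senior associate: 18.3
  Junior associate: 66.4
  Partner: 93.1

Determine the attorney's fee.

Partner: 93.1 × $535 = $49,808.50
Senior associate: 18.3 × $430 = $7,869.00
Junior associate: 66.4 × $215 = $14,276.00
Paralegal: 126.5 × $120 = $15,180.00
Legal assistant: 62.0 × $110 = $6,820.00
Subtotal: $93,953.50
Less 14% discount: −$13,153.49
Total: $93,953.50 − $13,153.49 = $80,800.01

$80,800.01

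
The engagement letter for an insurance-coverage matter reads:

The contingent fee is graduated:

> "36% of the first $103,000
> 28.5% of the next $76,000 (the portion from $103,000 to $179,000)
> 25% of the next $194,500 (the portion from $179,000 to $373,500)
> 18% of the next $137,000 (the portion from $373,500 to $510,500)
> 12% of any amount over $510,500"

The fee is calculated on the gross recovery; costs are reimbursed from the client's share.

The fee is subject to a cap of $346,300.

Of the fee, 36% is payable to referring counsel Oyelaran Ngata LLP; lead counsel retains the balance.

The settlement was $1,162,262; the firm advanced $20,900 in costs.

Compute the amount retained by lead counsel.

$134,551.32

Fee base is the gross recovery, $1,162,262; costs are reimbursed separately.
First $103,000 at 36% = $37,080.00
Next $76,000 at 28.5% = $21,660.00
Next $194,500 at 25% = $48,625.00
Next $137,000 at 18% = $24,660.00
Remaining $651,762 at 12% = $78,211.44
Fee: $37,080.00 + $21,660.00 + $48,625.00 + $24,660.00 + $78,211.44 = $210,236.44
$210,236.44 is under the $346,300 cap.
Referral share: 36% of $210,236.44 = $75,685.12; lead counsel retains $210,236.44 − $75,685.12 = $134,551.32.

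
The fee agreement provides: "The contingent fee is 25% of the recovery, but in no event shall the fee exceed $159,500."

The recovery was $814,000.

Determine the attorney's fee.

$159,500.00

25% of $814,000 = $203,500.00
That exceeds the $159,500 cap, so the fee is capped at $159,500.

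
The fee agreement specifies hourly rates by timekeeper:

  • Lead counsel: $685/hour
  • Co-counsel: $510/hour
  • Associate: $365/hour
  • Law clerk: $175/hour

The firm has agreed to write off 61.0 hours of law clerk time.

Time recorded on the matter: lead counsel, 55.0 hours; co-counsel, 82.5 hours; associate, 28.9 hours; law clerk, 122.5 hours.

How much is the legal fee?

Lead counsel: 55.0 × $685 = $37,675.00
Co-counsel: 82.5 × $510 = $42,075.00
Associate: 28.9 × $365 = $10,548.50
Law clerk: 122.5 × $175 = $21,437.50
Subtotal: $111,736.00
Write-off: 61.0 × $175 = $10,675.00
Total: $111,736.00 − $10,675.00 = $101,061.00

$101,061.00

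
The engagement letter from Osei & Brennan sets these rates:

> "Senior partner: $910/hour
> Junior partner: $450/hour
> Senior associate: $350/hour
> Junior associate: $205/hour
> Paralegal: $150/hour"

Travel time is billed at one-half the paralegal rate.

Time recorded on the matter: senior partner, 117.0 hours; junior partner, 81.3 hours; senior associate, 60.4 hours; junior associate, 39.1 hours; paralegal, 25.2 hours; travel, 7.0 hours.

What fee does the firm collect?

$176,515.50

Senior partner: 117.0 × $910 = $106,470.00
Junior partner: 81.3 × $450 = $36,585.00
Senior associate: 60.4 × $350 = $21,140.00
Junior associate: 39.1 × $205 = $8,015.50
Paralegal: 25.2 × $150 = $3,780.00
Subtotal: $106,470.00 + $36,585.00 + $21,140.00 + $8,015.50 + $3,780.00 = $175,990.50
Travel: 7.0 × ($150 ÷ 2) = 7.0 × $75.00 = $525.00
Total: $175,990.50 + $525.00 = $176,515.50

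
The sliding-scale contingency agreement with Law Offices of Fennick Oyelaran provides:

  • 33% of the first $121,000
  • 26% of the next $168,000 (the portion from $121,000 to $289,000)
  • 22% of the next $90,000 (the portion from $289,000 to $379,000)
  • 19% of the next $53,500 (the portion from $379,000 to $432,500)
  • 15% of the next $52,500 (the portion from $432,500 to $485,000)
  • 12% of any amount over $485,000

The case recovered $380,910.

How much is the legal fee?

$103,772.90

First $121,000 at 33% = $39,930.00
Next $168,000 at 26% = $43,680.00
Next $90,000 at 22% = $19,800.00
Remaining $1,910 at 19% = $362.90
Fee: $39,930.00 + $43,680.00 + $19,800.00 + $362.90 = $103,772.90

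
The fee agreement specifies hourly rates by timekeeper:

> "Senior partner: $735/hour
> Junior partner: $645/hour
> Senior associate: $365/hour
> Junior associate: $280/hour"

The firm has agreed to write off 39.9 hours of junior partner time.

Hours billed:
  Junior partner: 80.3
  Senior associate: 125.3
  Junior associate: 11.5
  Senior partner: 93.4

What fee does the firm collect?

Senior partner: 93.4 × $735 = $68,649.00
Junior partner: 80.3 × $645 = $51,793.50
Senior associate: 125.3 × $365 = $45,734.50
Junior associate: 11.5 × $280 = $3,220.00
Subtotal: $169,397.00
Write-off: 39.9 × $645 = $25,735.50
Total: $169,397.00 − $25,735.50 = $143,661.50

$143,661.50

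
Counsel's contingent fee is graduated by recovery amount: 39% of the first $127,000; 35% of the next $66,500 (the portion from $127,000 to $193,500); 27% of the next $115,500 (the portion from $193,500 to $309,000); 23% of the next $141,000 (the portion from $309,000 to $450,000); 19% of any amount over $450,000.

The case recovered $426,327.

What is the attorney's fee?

First $127,000 at 39% = $49,530.00
Next $66,500 at 35% = $23,275.00
Next $115,500 at 27% = $31,185.00
Remaining $117,327 at 23% = $26,985.21
Fee: $49,530.00 + $23,275.00 + $31,185.00 + $26,985.21 = $130,975.21

$130,975.21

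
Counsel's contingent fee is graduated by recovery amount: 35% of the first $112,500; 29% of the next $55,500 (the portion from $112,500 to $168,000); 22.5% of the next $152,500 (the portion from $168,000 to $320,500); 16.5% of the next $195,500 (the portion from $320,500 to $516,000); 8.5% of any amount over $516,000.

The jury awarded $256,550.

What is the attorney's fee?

First $112,500 at 35% = $39,375.00
Next $55,500 at 29% = $16,095.00
Remaining $88,550 at 22.5% = $19,923.75
Fee: $39,375.00 + $16,095.00 + $19,923.75 = $75,393.75

$75,393.75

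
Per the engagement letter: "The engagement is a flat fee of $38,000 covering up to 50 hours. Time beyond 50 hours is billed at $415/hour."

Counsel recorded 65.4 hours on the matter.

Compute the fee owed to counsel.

Flat fee: $38,000.00
Excess hours: 65.4 − 50 = 15.4
Overrun: 15.4 × $415 = $6,391.00
Total: $38,000.00 + $6,391.00 = $44,391.00

$44,391.00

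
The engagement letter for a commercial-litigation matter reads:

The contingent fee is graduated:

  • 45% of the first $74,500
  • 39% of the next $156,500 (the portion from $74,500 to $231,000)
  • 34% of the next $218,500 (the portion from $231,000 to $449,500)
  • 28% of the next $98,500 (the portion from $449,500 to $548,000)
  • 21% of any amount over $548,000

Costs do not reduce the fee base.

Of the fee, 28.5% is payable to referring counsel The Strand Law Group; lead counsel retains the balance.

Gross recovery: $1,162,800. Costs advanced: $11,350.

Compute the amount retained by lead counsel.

$232,759.67

Fee base is the gross recovery, $1,162,800; costs are reimbursed separately.
First $74,500 at 45% = $33,525.00
Next $156,500 at 39% = $61,035.00
Next $218,500 at 34% = $74,290.00
Next $98,500 at 28% = $27,580.00
Remaining $614,800 at 21% = $129,108.00
Fee: $33,525.00 + $61,035.00 + $74,290.00 + $27,580.00 + $129,108.00 = $325,538.00
Referral share: 28.5% of $325,538.00 = $92,778.33; lead counsel retains $325,538.00 − $92,778.33 = $232,759.67.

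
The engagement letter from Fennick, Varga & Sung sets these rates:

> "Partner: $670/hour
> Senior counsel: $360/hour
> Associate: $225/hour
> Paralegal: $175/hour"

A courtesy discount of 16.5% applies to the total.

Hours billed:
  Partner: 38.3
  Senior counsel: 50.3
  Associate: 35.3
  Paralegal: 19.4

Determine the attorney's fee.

Partner: 38.3 × $670 = $25,661.00
Senior counsel: 50.3 × $360 = $18,108.00
Associate: 35.3 × $225 = $7,942.50
Paralegal: 19.4 × $175 = $3,395.00
Subtotal: $55,106.50
Less 16.5% discount: −$9,092.57
Total: $55,106.50 − $9,092.57 = $46,013.93

$46,013.93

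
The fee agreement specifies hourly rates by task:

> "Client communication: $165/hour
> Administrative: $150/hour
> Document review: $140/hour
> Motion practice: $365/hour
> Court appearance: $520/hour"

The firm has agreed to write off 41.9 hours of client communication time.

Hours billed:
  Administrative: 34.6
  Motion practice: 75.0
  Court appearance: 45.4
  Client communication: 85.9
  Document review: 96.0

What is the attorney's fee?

Client communication: 85.9 × $165 = $14,173.50
Administrative: 34.6 × $150 = $5,190.00
Document review: 96.0 × $140 = $13,440.00
Motion practice: 75.0 × $365 = $27,375.00
Court appearance: 45.4 × $520 = $23,608.00
Subtotal: $83,786.50
Write-off: 41.9 × $165 = $6,913.50
Total: $83,786.50 − $6,913.50 = $76,873.00

$76,873.00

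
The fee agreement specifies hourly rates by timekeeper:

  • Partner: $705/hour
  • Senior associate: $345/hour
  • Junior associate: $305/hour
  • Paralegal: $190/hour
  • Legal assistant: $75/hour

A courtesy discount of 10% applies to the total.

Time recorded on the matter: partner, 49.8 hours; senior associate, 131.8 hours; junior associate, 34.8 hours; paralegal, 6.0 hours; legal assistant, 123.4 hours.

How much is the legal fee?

Partner: 49.8 × $705 = $35,109.00
Senior associate: 131.8 × $345 = $45,471.00
Junior associate: 34.8 × $305 = $10,614.00
Paralegal: 6.0 × $190 = $1,140.00
Legal assistant: 123.4 × $75 = $9,255.00
Subtotal: $101,589.00
Less 10% discount: −$10,158.90
Total: $101,589.00 − $10,158.90 = $91,430.10

$91,430.10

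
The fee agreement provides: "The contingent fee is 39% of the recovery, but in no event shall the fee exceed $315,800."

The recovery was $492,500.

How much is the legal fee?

39% of $492,500 = $192,075.00
That is under the $315,800 cap.

$192,075.00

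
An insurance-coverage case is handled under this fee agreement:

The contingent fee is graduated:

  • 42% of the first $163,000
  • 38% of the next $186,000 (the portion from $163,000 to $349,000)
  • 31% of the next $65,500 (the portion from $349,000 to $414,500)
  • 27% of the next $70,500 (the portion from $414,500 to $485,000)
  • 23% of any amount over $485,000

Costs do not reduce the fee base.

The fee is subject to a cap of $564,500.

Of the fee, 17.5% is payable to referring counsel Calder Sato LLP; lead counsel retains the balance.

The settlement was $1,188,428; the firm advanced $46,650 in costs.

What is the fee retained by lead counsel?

Fee base is the gross recovery, $1,188,428; costs are reimbursed separately.
First $163,000 at 42% = $68,460.00
Next $186,000 at 38% = $70,680.00
Next $65,500 at 31% = $20,305.00
Next $70,500 at 27% = $19,035.00
Remaining $703,428 at 23% = $161,788.44
Fee: $68,460.00 + $70,680.00 + $20,305.00 + $19,035.00 + $161,788.44 = $340,268.44
$340,268.44 is under the $564,500 cap.
Referral share: 17.5% of $340,268.44 = $59,546.98; lead counsel retains $340,268.44 − $59,546.98 = $280,721.46.

$280,721.46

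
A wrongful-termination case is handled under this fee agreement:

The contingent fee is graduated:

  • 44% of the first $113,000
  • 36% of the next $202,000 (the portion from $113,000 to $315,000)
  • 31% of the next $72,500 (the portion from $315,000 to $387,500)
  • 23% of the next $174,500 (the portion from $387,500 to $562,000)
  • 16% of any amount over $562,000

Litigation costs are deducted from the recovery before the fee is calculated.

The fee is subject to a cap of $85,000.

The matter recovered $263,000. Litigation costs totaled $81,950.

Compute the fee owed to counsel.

Fee base (net of costs): $263,000 − $81,950 = $181,050
First $113,000 at 44% = $49,720.00
Remaining $68,050 at 36% = $24,498.00
Fee: $49,720.00 + $24,498.00 = $74,218.00
$74,218.00 is under the $85,000 cap.

$74,218.00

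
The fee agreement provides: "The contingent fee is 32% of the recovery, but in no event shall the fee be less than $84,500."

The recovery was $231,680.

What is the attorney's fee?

32% of $231,680 = $74,137.60
That is below the $84,500 minimum, so the minimum applies.

$84,500.00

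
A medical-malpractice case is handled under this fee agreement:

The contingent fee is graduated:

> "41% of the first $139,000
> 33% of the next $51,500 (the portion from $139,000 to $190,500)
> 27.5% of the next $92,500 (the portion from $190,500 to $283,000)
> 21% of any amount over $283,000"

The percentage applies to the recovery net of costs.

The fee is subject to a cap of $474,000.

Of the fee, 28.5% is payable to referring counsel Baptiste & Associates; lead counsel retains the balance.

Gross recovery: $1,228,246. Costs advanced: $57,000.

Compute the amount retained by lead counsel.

$204,457.22

Fee base (net of costs): $1,228,246 − $57,000 = $1,171,246
First $139,000 at 41% = $56,990.00
Next $51,500 at 33% = $16,995.00
Next $92,500 at 27.5% = $25,437.50
Remaining $888,246 at 21% = $186,531.66
Fee: $56,990.00 + $16,995.00 + $25,437.50 + $186,531.66 = $285,954.16
$285,954.16 is under the $474,000 cap.
Referral share: 28.5% of $285,954.16 = $81,496.94; lead counsel retains $285,954.16 − $81,496.94 = $204,457.22.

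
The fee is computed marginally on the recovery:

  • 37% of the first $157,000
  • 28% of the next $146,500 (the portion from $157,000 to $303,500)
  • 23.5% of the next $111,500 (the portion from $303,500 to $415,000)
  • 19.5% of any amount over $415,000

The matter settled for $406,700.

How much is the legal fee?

First $157,000 at 37% = $58,090.00
Next $146,500 at 28% = $41,020.00
Remaining $103,200 at 23.5% = $24,252.00
Fee: $58,090.00 + $41,020.00 + $24,252.00 = $123,362.00

$123,362.00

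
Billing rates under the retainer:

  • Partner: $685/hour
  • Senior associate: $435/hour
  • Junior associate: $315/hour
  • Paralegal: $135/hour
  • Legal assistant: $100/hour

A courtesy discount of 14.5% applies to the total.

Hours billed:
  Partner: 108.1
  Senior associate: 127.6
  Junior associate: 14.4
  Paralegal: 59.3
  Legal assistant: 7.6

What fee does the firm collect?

Partner: 108.1 × $685 = $74,048.50
Senior associate: 127.6 × $435 = $55,506.00
Junior associate: 14.4 × $315 = $4,536.00
Paralegal: 59.3 × $135 = $8,005.50
Legal assistant: 7.6 × $100 = $760.00
Subtotal: $142,856.00
Less 14.5% discount: −$20,714.12
Total: $142,856.00 − $20,714.12 = $122,141.88

$122,141.88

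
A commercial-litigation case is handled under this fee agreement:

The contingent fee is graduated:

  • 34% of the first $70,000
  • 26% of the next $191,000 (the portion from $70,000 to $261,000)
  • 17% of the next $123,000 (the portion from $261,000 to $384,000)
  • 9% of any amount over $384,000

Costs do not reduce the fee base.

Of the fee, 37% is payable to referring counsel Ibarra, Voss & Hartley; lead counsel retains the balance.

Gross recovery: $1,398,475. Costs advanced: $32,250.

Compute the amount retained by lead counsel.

Fee base is the gross recovery, $1,398,475; costs are reimbursed separately.
First $70,000 at 34% = $23,800.00
Next $191,000 at 26% = $49,660.00
Next $123,000 at 17% = $20,910.00
Remaining $1,014,475 at 9% = $91,302.75
Fee: $23,800.00 + $49,660.00 + $20,910.00 + $91,302.75 = $185,672.75
Referral share: 37% of $185,672.75 = $68,698.92; lead counsel retains $185,672.75 − $68,698.92 = $116,973.83.

$116,973.83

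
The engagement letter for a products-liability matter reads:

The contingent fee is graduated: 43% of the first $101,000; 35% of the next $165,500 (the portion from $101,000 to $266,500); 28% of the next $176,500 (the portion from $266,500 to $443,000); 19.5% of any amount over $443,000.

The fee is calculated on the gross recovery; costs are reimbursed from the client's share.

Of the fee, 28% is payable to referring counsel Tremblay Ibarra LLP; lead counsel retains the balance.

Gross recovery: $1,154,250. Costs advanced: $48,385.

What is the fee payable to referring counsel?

Fee base is the gross recovery, $1,154,250; costs are reimbursed separately.
First $101,000 at 43% = $43,430.00
Next $165,500 at 35% = $57,925.00
Next $176,500 at 28% = $49,420.00
Remaining $711,250 at 19.5% = $138,693.75
Fee: $43,430.00 + $57,925.00 + $49,420.00 + $138,693.75 = $289,468.75
Referral share: 28% of $289,468.75 = $81,051.25; lead counsel retains $289,468.75 − $81,051.25 = $208,417.50.

$81,051.25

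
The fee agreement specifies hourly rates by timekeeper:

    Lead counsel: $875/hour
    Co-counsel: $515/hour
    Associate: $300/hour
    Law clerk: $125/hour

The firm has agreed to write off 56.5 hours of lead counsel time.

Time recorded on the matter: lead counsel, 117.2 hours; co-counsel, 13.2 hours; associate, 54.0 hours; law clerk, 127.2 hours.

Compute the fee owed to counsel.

$92,010.50

Lead counsel: 117.2 × $875 = $102,550.00
Co-counsel: 13.2 × $515 = $6,798.00
Associate: 54.0 × $300 = $16,200.00
Law clerk: 127.2 × $125 = $15,900.00
Subtotal: $141,448.00
Write-off: 56.5 × $875 = $49,437.50
Total: $141,448.00 − $49,437.50 = $92,010.50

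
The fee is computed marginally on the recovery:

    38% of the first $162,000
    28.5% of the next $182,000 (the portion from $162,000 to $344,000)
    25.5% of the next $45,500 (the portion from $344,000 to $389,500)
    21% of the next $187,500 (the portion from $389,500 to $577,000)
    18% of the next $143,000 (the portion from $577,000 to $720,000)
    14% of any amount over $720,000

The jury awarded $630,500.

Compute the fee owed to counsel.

First $162,000 at 38% = $61,560.00
Next $182,000 at 28.5% = $51,870.00
Next $45,500 at 25.5% = $11,602.50
Next $187,500 at 21% = $39,375.00
Remaining $53,500 at 18% = $9,630.00
Fee: $61,560.00 + $51,870.00 + $11,602.50 + $39,375.00 + $9,630.00 = $174,037.50

$174,037.50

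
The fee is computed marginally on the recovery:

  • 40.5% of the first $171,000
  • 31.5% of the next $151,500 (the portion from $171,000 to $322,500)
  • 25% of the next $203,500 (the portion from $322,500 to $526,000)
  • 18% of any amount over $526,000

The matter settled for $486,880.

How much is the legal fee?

$158,072.50

First $171,000 at 40.5% = $69,255.00
Next $151,500 at 31.5% = $47,722.50
Remaining $164,380 at 25% = $41,095.00
Fee: $69,255.00 + $47,722.50 + $41,095.00 = $158,072.50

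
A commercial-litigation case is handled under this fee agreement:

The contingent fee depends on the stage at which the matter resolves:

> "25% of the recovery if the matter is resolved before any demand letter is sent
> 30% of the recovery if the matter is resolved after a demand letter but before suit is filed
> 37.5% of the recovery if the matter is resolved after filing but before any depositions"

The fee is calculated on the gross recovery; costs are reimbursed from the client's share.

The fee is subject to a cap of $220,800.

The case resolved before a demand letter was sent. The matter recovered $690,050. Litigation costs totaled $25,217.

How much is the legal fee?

Fee base is the gross recovery, $690,050; costs are reimbursed separately.
The matter resolved before a demand letter was sent, so the 25% rate applies.
$690,050 × 25% = $172,512.50
$172,512.50 is under the $220,800 cap.

$172,512.50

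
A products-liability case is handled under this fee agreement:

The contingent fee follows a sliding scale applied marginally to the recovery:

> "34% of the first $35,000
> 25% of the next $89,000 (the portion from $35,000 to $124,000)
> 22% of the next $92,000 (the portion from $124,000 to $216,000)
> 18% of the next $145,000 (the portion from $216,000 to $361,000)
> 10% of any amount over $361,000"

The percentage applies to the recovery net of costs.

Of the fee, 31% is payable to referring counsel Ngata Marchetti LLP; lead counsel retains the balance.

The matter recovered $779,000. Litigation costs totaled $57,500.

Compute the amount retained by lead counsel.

Fee base (net of costs): $779,000 − $57,500 = $721,500
First $35,000 at 34% = $11,900.00
Next $89,000 at 25% = $22,250.00
Next $92,000 at 22% = $20,240.00
Next $145,000 at 18% = $26,100.00
Remaining $360,500 at 10% = $36,050.00
Fee: $11,900.00 + $22,250.00 + $20,240.00 + $26,100.00 + $36,050.00 = $116,540.00
Referral share: 31% of $116,540.00 = $36,127.40; lead counsel retains $116,540.00 − $36,127.40 = $80,412.60.

$80,412.60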